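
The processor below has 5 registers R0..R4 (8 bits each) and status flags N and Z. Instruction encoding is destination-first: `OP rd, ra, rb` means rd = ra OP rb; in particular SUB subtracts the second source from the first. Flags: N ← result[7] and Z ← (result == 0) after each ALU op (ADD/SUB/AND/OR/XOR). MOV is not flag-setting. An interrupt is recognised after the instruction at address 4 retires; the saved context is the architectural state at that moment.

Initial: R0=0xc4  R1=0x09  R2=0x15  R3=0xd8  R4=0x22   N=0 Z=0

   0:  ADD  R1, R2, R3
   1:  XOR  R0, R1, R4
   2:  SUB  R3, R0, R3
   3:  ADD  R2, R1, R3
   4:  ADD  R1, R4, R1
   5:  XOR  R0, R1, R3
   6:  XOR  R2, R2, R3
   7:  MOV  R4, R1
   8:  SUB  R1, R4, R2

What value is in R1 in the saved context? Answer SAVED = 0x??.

SAVED = 0x0f

after  0: R0=0xc4 R1=0xed R2=0x15 R3=0xd8 R4=0x22  N=1 Z=0
after  1: R0=0xcf R1=0xed R2=0x15 R3=0xd8 R4=0x22  N=1 Z=0
after  2: R0=0xcf R1=0xed R2=0x15 R3=0xf7 R4=0x22  N=1 Z=0
after  3: R0=0xcf R1=0xed R2=0xe4 R3=0xf7 R4=0x22  N=1 Z=0
after  4: R0=0xcf R1=0x0f R2=0xe4 R3=0xf7 R4=0x22  N=0 Z=0
-- IRQ taken; context saved, return-PC = 5 --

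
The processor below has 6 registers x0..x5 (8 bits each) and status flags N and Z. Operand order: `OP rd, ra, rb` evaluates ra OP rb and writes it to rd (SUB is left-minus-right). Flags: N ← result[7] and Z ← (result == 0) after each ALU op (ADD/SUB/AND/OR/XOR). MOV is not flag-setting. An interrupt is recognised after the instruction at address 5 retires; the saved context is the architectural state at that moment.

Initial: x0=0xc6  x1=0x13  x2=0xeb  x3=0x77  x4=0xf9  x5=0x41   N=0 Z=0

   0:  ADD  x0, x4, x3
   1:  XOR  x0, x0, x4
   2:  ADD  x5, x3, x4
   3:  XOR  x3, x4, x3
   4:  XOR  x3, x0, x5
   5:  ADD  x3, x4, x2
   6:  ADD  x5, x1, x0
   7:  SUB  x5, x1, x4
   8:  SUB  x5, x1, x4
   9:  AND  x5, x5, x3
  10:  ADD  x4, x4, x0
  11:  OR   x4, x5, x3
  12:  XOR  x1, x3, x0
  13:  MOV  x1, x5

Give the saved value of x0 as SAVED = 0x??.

SAVED = 0x89

after  0: x0=0x70 x1=0x13 x2=0xeb x3=0x77 x4=0xf9 x5=0x41  N=0 Z=0
after  1: x0=0x89 x1=0x13 x2=0xeb x3=0x77 x4=0xf9 x5=0x41  N=1 Z=0
after  2: x0=0x89 x1=0x13 x2=0xeb x3=0x77 x4=0xf9 x5=0x70  N=0 Z=0
after  3: x0=0x89 x1=0x13 x2=0xeb x3=0x8e x4=0xf9 x5=0x70  N=1 Z=0
after  4: x0=0x89 x1=0x13 x2=0xeb x3=0xf9 x4=0xf9 x5=0x70  N=1 Z=0
after  5: x0=0x89 x1=0x13 x2=0xeb x3=0xe4 x4=0xf9 x5=0x70  N=1 Z=0
-- IRQ taken; context saved, return-PC = 6 --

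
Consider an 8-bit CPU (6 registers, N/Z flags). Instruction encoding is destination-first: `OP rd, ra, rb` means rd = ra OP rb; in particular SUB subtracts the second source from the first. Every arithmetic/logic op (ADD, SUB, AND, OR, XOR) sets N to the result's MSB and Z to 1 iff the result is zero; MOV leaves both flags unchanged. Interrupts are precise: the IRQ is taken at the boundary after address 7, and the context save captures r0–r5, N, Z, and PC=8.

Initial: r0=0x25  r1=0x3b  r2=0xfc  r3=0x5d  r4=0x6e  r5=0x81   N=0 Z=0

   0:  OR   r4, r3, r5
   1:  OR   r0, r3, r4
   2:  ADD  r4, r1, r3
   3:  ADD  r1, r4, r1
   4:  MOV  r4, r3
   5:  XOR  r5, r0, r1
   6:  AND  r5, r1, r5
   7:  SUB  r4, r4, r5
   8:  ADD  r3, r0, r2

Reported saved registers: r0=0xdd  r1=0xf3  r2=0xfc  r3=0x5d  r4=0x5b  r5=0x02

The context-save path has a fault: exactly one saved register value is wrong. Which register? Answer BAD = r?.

BAD = r1

after  0: r0=0x25 r1=0x3b r2=0xfc r3=0x5d r4=0xdd r5=0x81  N=1 Z=0
after  1: r0=0xdd r1=0x3b r2=0xfc r3=0x5d r4=0xdd r5=0x81  N=1 Z=0
after  2: r0=0xdd r1=0x3b r2=0xfc r3=0x5d r4=0x98 r5=0x81  N=1 Z=0
after  3: r0=0xdd r1=0xd3 r2=0xfc r3=0x5d r4=0x98 r5=0x81  N=1 Z=0
after  4: r0=0xdd r1=0xd3 r2=0xfc r3=0x5d r4=0x5d r5=0x81  N=1 Z=0
after  5: r0=0xdd r1=0xd3 r2=0xfc r3=0x5d r4=0x5d r5=0x0e  N=0 Z=0
after  6: r0=0xdd r1=0xd3 r2=0xfc r3=0x5d r4=0x5d r5=0x02  N=0 Z=0
after  7: r0=0xdd r1=0xd3 r2=0xfc r3=0x5d r4=0x5b r5=0x02  N=0 Z=0
-- IRQ taken; context saved, return-PC = 8 --
mismatch: r1: reported 0xf3 vs actual 0xd3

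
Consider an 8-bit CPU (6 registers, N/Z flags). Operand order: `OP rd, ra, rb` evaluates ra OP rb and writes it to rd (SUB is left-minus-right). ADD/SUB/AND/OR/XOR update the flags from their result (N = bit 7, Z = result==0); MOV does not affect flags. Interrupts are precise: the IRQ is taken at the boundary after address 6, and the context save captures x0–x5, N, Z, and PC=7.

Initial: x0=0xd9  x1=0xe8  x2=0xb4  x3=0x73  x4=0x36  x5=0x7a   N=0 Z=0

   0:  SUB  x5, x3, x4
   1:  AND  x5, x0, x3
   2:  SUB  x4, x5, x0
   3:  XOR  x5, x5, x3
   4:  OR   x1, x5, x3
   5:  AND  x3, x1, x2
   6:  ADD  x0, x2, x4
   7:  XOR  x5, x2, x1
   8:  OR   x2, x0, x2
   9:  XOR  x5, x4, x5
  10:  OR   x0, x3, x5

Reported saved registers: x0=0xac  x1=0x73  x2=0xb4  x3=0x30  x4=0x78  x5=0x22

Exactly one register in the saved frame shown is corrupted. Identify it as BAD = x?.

BAD = x0

after  0: x0=0xd9 x1=0xe8 x2=0xb4 x3=0x73 x4=0x36 x5=0x3d  N=0 Z=0
after  1: x0=0xd9 x1=0xe8 x2=0xb4 x3=0x73 x4=0x36 x5=0x51  N=0 Z=0
after  2: x0=0xd9 x1=0xe8 x2=0xb4 x3=0x73 x4=0x78 x5=0x51  N=0 Z=0
after  3: x0=0xd9 x1=0xe8 x2=0xb4 x3=0x73 x4=0x78 x5=0x22  N=0 Z=0
after  4: x0=0xd9 x1=0x73 x2=0xb4 x3=0x73 x4=0x78 x5=0x22  N=0 Z=0
after  5: x0=0xd9 x1=0x73 x2=0xb4 x3=0x30 x4=0x78 x5=0x22  N=0 Z=0
after  6: x0=0x2c x1=0x73 x2=0xb4 x3=0x30 x4=0x78 x5=0x22  N=0 Z=0
-- IRQ taken; context saved, return-PC = 7 --
mismatch: x0: reported 0xac vs actual 0x2c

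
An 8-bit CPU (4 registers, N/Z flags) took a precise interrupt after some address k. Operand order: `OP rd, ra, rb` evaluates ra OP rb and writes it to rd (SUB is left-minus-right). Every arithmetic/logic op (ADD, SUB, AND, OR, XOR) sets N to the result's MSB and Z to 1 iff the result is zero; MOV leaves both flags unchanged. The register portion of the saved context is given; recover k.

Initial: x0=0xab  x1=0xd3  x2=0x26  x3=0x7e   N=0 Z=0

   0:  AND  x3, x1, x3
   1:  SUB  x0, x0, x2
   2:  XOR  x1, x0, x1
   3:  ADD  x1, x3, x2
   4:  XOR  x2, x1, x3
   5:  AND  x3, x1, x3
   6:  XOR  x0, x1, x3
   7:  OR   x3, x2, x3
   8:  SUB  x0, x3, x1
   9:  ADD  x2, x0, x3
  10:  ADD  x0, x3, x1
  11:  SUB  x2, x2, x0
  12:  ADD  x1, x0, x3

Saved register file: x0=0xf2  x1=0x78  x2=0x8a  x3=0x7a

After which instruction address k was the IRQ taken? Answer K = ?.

K = 11

after  0: x0=0xab x1=0xd3 x2=0x26 x3=0x52  N=0 Z=0
after  1: x0=0x85 x1=0xd3 x2=0x26 x3=0x52  N=1 Z=0
after  2: x0=0x85 x1=0x56 x2=0x26 x3=0x52  N=0 Z=0
after  3: x0=0x85 x1=0x78 x2=0x26 x3=0x52  N=0 Z=0
after  4: x0=0x85 x1=0x78 x2=0x2a x3=0x52  N=0 Z=0
after  5: x0=0x85 x1=0x78 x2=0x2a x3=0x50  N=0 Z=0
after  6: x0=0x28 x1=0x78 x2=0x2a x3=0x50  N=0 Z=0
after  7: x0=0x28 x1=0x78 x2=0x2a x3=0x7a  N=0 Z=0
after  8: x0=0x02 x1=0x78 x2=0x2a x3=0x7a  N=0 Z=0
after  9: x0=0x02 x1=0x78 x2=0x7c x3=0x7a  N=0 Z=0
after 10: x0=0xf2 x1=0x78 x2=0x7c x3=0x7a  N=1 Z=0
after 11: x0=0xf2 x1=0x78 x2=0x8a x3=0x7a  N=1 Z=0
-- IRQ taken; context saved, return-PC = 12 --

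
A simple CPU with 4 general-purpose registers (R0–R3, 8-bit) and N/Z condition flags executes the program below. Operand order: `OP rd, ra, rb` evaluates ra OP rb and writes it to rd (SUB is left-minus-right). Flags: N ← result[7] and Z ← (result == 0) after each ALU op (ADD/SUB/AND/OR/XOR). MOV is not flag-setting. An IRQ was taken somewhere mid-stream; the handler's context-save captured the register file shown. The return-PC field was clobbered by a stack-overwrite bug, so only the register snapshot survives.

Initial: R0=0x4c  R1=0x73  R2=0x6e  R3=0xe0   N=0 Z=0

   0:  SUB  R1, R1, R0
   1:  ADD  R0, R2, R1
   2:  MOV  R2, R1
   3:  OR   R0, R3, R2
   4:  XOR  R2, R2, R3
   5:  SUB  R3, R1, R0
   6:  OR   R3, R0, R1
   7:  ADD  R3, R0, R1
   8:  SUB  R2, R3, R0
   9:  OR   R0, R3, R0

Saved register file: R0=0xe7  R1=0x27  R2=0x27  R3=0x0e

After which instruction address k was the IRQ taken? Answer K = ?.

K = 8

after  0: R0=0x4c R1=0x27 R2=0x6e R3=0xe0  N=0 Z=0
after  1: R0=0x95 R1=0x27 R2=0x6e R3=0xe0  N=1 Z=0
after  2: R0=0x95 R1=0x27 R2=0x27 R3=0xe0  N=1 Z=0
after  3: R0=0xe7 R1=0x27 R2=0x27 R3=0xe0  N=1 Z=0
after  4: R0=0xe7 R1=0x27 R2=0xc7 R3=0xe0  N=1 Z=0
after  5: R0=0xe7 R1=0x27 R2=0xc7 R3=0x40  N=0 Z=0
after  6: R0=0xe7 R1=0x27 R2=0xc7 R3=0xe7  N=1 Z=0
after  7: R0=0xe7 R1=0x27 R2=0xc7 R3=0x0e  N=0 Z=0
after  8: R0=0xe7 R1=0x27 R2=0x27 R3=0x0e  N=0 Z=0
-- IRQ taken; context saved, return-PC = 9 --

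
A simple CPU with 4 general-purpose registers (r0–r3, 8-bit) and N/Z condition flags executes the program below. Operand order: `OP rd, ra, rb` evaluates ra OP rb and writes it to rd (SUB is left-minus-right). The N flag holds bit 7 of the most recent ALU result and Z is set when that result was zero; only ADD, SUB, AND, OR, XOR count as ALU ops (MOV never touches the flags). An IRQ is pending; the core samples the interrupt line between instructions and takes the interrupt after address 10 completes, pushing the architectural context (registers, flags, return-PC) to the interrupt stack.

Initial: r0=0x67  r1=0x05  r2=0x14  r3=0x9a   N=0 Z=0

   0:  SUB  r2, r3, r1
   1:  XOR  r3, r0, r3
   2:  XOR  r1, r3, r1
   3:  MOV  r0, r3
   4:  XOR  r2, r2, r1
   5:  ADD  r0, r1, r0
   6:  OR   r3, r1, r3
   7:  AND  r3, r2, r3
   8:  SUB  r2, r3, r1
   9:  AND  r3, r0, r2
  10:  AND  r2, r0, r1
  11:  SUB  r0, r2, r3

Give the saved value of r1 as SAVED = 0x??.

after  0: r0=0x67 r1=0x05 r2=0x95 r3=0x9a  N=1 Z=0
after  1: r0=0x67 r1=0x05 r2=0x95 r3=0xfd  N=1 Z=0
after  2: r0=0x67 r1=0xf8 r2=0x95 r3=0xfd  N=1 Z=0
after  3: r0=0xfd r1=0xf8 r2=0x95 r3=0xfd  N=1 Z=0
after  4: r0=0xfd r1=0xf8 r2=0x6d r3=0xfd  N=0 Z=0
after  5: r0=0xf5 r1=0xf8 r2=0x6d r3=0xfd  N=1 Z=0
after  6: r0=0xf5 r1=0xf8 r2=0x6d r3=0xfd  N=1 Z=0
after  7: r0=0xf5 r1=0xf8 r2=0x6d r3=0x6d  N=0 Z=0
after  8: r0=0xf5 r1=0xf8 r2=0x75 r3=0x6d  N=0 Z=0
after  9: r0=0xf5 r1=0xf8 r2=0x75 r3=0x75  N=0 Z=0
after 10: r0=0xf5 r1=0xf8 r2=0xf0 r3=0x75  N=1 Z=0
-- IRQ taken; context saved, return-PC = 11 --

SAVED = 0xf8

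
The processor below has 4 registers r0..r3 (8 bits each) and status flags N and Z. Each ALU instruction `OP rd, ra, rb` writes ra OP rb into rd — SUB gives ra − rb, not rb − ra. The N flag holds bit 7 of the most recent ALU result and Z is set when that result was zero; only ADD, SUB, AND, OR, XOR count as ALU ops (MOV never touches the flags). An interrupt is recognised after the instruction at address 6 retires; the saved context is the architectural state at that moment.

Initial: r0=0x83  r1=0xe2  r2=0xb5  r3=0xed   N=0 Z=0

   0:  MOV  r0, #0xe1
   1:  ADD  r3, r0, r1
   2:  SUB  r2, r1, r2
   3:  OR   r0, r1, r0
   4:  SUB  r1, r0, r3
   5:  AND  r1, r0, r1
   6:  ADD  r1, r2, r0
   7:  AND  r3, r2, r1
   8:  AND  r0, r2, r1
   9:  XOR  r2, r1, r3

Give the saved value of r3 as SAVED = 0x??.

SAVED = 0xc3

after  0: r0=0xe1 r1=0xe2 r2=0xb5 r3=0xed  N=0 Z=0
after  1: r0=0xe1 r1=0xe2 r2=0xb5 r3=0xc3  N=1 Z=0
after  2: r0=0xe1 r1=0xe2 r2=0x2d r3=0xc3  N=0 Z=0
after  3: r0=0xe3 r1=0xe2 r2=0x2d r3=0xc3  N=1 Z=0
after  4: r0=0xe3 r1=0x20 r2=0x2d r3=0xc3  N=0 Z=0
after  5: r0=0xe3 r1=0x20 r2=0x2d r3=0xc3  N=0 Z=0
after  6: r0=0xe3 r1=0x10 r2=0x2d r3=0xc3  N=0 Z=0
-- IRQ taken; context saved, return-PC = 7 --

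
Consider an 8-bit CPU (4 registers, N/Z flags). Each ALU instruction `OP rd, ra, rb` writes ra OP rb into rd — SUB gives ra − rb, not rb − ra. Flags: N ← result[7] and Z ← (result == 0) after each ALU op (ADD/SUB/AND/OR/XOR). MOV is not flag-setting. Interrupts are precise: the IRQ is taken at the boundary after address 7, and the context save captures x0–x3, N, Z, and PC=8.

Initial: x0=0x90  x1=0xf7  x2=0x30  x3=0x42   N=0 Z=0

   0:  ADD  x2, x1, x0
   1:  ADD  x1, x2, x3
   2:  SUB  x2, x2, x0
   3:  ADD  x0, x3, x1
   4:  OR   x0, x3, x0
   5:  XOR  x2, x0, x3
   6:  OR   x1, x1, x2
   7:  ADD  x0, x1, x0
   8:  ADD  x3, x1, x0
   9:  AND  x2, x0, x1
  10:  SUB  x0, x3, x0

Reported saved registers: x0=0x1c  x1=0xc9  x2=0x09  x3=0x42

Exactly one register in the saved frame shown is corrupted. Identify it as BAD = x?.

after  0: x0=0x90 x1=0xf7 x2=0x87 x3=0x42  N=1 Z=0
after  1: x0=0x90 x1=0xc9 x2=0x87 x3=0x42  N=1 Z=0
after  2: x0=0x90 x1=0xc9 x2=0xf7 x3=0x42  N=1 Z=0
after  3: x0=0x0b x1=0xc9 x2=0xf7 x3=0x42  N=0 Z=0
after  4: x0=0x4b x1=0xc9 x2=0xf7 x3=0x42  N=0 Z=0
after  5: x0=0x4b x1=0xc9 x2=0x09 x3=0x42  N=0 Z=0
after  6: x0=0x4b x1=0xc9 x2=0x09 x3=0x42  N=1 Z=0
after  7: x0=0x14 x1=0xc9 x2=0x09 x3=0x42  N=0 Z=0
-- IRQ taken; context saved, return-PC = 8 --
mismatch: x0: reported 0x1c vs actual 0x14

BAD = x0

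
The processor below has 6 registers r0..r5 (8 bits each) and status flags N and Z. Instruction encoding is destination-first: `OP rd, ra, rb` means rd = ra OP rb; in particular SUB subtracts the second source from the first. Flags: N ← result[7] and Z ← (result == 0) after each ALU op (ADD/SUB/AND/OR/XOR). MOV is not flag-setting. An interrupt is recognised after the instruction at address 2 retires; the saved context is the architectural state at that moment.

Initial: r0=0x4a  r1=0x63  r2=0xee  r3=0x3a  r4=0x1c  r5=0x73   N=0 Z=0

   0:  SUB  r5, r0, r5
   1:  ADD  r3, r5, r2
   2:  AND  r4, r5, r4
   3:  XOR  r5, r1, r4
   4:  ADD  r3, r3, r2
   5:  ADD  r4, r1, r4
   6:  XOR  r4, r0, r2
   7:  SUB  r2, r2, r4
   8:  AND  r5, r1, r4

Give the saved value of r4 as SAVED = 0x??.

after  0: r0=0x4a r1=0x63 r2=0xee r3=0x3a r4=0x1c r5=0xd7  N=1 Z=0
after  1: r0=0x4a r1=0x63 r2=0xee r3=0xc5 r4=0x1c r5=0xd7  N=1 Z=0
after  2: r0=0x4a r1=0x63 r2=0xee r3=0xc5 r4=0x14 r5=0xd7  N=0 Z=0
-- IRQ taken; context saved, return-PC = 3 --

SAVED = 0x14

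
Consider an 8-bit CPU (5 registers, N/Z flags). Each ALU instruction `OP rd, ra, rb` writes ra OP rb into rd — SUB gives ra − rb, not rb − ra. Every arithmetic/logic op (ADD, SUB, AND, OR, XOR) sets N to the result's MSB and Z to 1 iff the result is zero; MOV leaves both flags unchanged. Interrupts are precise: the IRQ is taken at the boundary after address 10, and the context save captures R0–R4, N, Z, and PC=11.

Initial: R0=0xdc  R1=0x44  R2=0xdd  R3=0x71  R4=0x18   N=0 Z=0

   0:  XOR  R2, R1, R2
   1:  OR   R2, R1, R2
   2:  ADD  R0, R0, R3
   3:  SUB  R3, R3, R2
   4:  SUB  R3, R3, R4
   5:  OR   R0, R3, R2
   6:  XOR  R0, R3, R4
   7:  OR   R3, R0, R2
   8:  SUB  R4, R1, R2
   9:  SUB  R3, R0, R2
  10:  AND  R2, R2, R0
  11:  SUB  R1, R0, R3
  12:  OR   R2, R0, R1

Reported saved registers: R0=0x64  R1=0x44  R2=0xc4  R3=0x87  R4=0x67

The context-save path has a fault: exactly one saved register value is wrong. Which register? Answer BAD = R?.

after  0: R0=0xdc R1=0x44 R2=0x99 R3=0x71 R4=0x18  N=1 Z=0
after  1: R0=0xdc R1=0x44 R2=0xdd R3=0x71 R4=0x18  N=1 Z=0
after  2: R0=0x4d R1=0x44 R2=0xdd R3=0x71 R4=0x18  N=0 Z=0
after  3: R0=0x4d R1=0x44 R2=0xdd R3=0x94 R4=0x18  N=1 Z=0
after  4: R0=0x4d R1=0x44 R2=0xdd R3=0x7c R4=0x18  N=0 Z=0
after  5: R0=0xfd R1=0x44 R2=0xdd R3=0x7c R4=0x18  N=1 Z=0
after  6: R0=0x64 R1=0x44 R2=0xdd R3=0x7c R4=0x18  N=0 Z=0
after  7: R0=0x64 R1=0x44 R2=0xdd R3=0xfd R4=0x18  N=1 Z=0
after  8: R0=0x64 R1=0x44 R2=0xdd R3=0xfd R4=0x67  N=0 Z=0
after  9: R0=0x64 R1=0x44 R2=0xdd R3=0x87 R4=0x67  N=1 Z=0
after 10: R0=0x64 R1=0x44 R2=0x44 R3=0x87 R4=0x67  N=0 Z=0
-- IRQ taken; context saved, return-PC = 11 --
mismatch: R2: reported 0xc4 vs actual 0x44

BAD = R2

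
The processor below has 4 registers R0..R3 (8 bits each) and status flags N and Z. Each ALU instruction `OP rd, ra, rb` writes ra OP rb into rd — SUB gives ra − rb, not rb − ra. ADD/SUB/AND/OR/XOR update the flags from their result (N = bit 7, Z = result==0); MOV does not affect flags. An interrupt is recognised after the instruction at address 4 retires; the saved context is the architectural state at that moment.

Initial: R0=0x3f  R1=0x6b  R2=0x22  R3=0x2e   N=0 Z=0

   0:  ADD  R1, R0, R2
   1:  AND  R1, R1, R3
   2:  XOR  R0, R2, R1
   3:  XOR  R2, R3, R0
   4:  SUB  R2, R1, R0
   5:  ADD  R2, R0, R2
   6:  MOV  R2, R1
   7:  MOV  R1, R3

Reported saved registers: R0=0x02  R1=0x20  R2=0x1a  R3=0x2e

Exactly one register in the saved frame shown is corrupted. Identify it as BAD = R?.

BAD = R2

after  0: R0=0x3f R1=0x61 R2=0x22 R3=0x2e  N=0 Z=0
after  1: R0=0x3f R1=0x20 R2=0x22 R3=0x2e  N=0 Z=0
after  2: R0=0x02 R1=0x20 R2=0x22 R3=0x2e  N=0 Z=0
after  3: R0=0x02 R1=0x20 R2=0x2c R3=0x2e  N=0 Z=0
after  4: R0=0x02 R1=0x20 R2=0x1e R3=0x2e  N=0 Z=0
-- IRQ taken; context saved, return-PC = 5 --
mismatch: R2: reported 0x1a vs actual 0x1e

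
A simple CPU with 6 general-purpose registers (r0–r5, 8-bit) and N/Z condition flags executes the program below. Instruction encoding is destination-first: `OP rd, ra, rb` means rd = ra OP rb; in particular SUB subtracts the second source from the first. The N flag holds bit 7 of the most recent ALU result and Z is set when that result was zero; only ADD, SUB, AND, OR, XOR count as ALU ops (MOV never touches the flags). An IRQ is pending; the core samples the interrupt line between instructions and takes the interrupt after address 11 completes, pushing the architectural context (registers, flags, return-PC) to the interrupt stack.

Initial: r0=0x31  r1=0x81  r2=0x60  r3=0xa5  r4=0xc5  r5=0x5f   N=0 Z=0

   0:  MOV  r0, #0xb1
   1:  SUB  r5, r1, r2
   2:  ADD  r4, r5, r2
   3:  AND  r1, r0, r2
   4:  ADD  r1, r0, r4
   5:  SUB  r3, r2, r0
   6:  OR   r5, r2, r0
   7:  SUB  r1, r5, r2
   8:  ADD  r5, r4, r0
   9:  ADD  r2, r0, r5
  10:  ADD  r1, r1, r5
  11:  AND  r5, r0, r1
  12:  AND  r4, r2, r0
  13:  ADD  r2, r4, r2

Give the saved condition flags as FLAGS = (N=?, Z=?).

FLAGS = (N=1, Z=0)

after  0: r0=0xb1 r1=0x81 r2=0x60 r3=0xa5 r4=0xc5 r5=0x5f  N=0 Z=0
after  1: r0=0xb1 r1=0x81 r2=0x60 r3=0xa5 r4=0xc5 r5=0x21  N=0 Z=0
after  2: r0=0xb1 r1=0x81 r2=0x60 r3=0xa5 r4=0x81 r5=0x21  N=1 Z=0
after  3: r0=0xb1 r1=0x20 r2=0x60 r3=0xa5 r4=0x81 r5=0x21  N=0 Z=0
after  4: r0=0xb1 r1=0x32 r2=0x60 r3=0xa5 r4=0x81 r5=0x21  N=0 Z=0
after  5: r0=0xb1 r1=0x32 r2=0x60 r3=0xaf r4=0x81 r5=0x21  N=1 Z=0
after  6: r0=0xb1 r1=0x32 r2=0x60 r3=0xaf r4=0x81 r5=0xf1  N=1 Z=0
after  7: r0=0xb1 r1=0x91 r2=0x60 r3=0xaf r4=0x81 r5=0xf1  N=1 Z=0
after  8: r0=0xb1 r1=0x91 r2=0x60 r3=0xaf r4=0x81 r5=0x32  N=0 Z=0
after  9: r0=0xb1 r1=0x91 r2=0xe3 r3=0xaf r4=0x81 r5=0x32  N=1 Z=0
after 10: r0=0xb1 r1=0xc3 r2=0xe3 r3=0xaf r4=0x81 r5=0x32  N=1 Z=0
after 11: r0=0xb1 r1=0xc3 r2=0xe3 r3=0xaf r4=0x81 r5=0x81  N=1 Z=0
-- IRQ taken; context saved, return-PC = 12 --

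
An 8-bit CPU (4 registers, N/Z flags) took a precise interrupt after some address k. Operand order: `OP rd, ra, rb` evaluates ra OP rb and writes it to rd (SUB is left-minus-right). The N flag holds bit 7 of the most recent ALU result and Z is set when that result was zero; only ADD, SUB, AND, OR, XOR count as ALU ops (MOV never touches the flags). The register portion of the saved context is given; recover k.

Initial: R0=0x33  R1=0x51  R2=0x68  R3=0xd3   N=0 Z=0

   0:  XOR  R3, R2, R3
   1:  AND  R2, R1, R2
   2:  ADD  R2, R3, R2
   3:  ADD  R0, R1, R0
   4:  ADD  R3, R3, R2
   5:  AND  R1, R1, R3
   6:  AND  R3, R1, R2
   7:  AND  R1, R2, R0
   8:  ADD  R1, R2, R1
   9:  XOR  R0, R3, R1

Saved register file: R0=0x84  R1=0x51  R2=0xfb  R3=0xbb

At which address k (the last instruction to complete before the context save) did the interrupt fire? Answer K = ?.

after  0: R0=0x33 R1=0x51 R2=0x68 R3=0xbb  N=1 Z=0
after  1: R0=0x33 R1=0x51 R2=0x40 R3=0xbb  N=0 Z=0
after  2: R0=0x33 R1=0x51 R2=0xfb R3=0xbb  N=1 Z=0
after  3: R0=0x84 R1=0x51 R2=0xfb R3=0xbb  N=1 Z=0
-- IRQ taken; context saved, return-PC = 4 --

K = 3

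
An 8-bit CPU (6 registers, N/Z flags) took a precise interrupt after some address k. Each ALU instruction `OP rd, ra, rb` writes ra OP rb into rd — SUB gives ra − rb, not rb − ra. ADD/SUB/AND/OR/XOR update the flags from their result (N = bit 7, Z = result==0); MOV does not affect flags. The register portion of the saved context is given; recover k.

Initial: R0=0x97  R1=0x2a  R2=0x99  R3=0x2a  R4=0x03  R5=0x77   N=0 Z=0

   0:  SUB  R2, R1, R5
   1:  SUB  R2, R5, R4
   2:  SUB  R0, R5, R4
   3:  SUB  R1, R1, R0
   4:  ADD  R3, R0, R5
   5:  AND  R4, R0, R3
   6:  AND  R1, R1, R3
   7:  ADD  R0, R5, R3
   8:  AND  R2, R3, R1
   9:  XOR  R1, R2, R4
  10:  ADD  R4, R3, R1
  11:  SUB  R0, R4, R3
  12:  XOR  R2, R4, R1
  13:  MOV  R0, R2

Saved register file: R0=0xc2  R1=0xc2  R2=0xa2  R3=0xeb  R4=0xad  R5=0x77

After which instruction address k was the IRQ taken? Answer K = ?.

K = 11

after  0: R0=0x97 R1=0x2a R2=0xb3 R3=0x2a R4=0x03 R5=0x77  N=1 Z=0
after  1: R0=0x97 R1=0x2a R2=0x74 R3=0x2a R4=0x03 R5=0x77  N=0 Z=0
after  2: R0=0x74 R1=0x2a R2=0x74 R3=0x2a R4=0x03 R5=0x77  N=0 Z=0
after  3: R0=0x74 R1=0xb6 R2=0x74 R3=0x2a R4=0x03 R5=0x77  N=1 Z=0
after  4: R0=0x74 R1=0xb6 R2=0x74 R3=0xeb R4=0x03 R5=0x77  N=1 Z=0
after  5: R0=0x74 R1=0xb6 R2=0x74 R3=0xeb R4=0x60 R5=0x77  N=0 Z=0
after  6: R0=0x74 R1=0xa2 R2=0x74 R3=0xeb R4=0x60 R5=0x77  N=1 Z=0
after  7: R0=0x62 R1=0xa2 R2=0x74 R3=0xeb R4=0x60 R5=0x77  N=0 Z=0
after  8: R0=0x62 R1=0xa2 R2=0xa2 R3=0xeb R4=0x60 R5=0x77  N=1 Z=0
after  9: R0=0x62 R1=0xc2 R2=0xa2 R3=0xeb R4=0x60 R5=0x77  N=1 Z=0
after 10: R0=0x62 R1=0xc2 R2=0xa2 R3=0xeb R4=0xad R5=0x77  N=1 Z=0
after 11: R0=0xc2 R1=0xc2 R2=0xa2 R3=0xeb R4=0xad R5=0x77  N=1 Z=0
-- IRQ taken; context saved, return-PC = 12 --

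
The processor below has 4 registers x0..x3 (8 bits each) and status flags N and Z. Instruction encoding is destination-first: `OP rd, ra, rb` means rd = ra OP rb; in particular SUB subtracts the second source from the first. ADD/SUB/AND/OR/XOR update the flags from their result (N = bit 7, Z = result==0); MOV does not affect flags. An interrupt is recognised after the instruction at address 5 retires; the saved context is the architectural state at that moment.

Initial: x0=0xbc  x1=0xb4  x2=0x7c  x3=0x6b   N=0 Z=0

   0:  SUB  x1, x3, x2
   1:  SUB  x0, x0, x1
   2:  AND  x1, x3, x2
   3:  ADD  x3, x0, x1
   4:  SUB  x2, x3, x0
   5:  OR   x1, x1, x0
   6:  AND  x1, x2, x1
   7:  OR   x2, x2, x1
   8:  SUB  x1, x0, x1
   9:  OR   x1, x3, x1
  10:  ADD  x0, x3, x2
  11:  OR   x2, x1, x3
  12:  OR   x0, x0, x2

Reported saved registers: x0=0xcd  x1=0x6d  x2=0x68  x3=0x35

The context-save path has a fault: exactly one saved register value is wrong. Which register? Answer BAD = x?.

BAD = x1

after  0: x0=0xbc x1=0xef x2=0x7c x3=0x6b  N=1 Z=0
after  1: x0=0xcd x1=0xef x2=0x7c x3=0x6b  N=1 Z=0
after  2: x0=0xcd x1=0x68 x2=0x7c x3=0x6b  N=0 Z=0
after  3: x0=0xcd x1=0x68 x2=0x7c x3=0x35  N=0 Z=0
after  4: x0=0xcd x1=0x68 x2=0x68 x3=0x35  N=0 Z=0
after  5: x0=0xcd x1=0xed x2=0x68 x3=0x35  N=1 Z=0
-- IRQ taken; context saved, return-PC = 6 --
mismatch: x1: reported 0x6d vs actual 0xed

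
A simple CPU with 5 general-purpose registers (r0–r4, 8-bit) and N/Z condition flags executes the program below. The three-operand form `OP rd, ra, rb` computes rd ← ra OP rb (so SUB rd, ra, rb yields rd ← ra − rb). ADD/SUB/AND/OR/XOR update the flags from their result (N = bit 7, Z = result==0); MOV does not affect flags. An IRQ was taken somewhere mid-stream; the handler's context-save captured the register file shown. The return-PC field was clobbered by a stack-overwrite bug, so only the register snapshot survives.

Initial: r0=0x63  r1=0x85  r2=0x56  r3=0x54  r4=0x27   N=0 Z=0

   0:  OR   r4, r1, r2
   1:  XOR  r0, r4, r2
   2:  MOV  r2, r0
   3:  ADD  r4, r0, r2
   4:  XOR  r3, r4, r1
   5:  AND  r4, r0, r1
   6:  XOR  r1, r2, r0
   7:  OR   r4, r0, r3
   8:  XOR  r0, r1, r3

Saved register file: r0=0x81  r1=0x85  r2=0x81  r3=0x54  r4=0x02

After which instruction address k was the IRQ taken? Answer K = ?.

after  0: r0=0x63 r1=0x85 r2=0x56 r3=0x54 r4=0xd7  N=1 Z=0
after  1: r0=0x81 r1=0x85 r2=0x56 r3=0x54 r4=0xd7  N=1 Z=0
after  2: r0=0x81 r1=0x85 r2=0x81 r3=0x54 r4=0xd7  N=1 Z=0
after  3: r0=0x81 r1=0x85 r2=0x81 r3=0x54 r4=0x02  N=0 Z=0
-- IRQ taken; context saved, return-PC = 4 --

K = 3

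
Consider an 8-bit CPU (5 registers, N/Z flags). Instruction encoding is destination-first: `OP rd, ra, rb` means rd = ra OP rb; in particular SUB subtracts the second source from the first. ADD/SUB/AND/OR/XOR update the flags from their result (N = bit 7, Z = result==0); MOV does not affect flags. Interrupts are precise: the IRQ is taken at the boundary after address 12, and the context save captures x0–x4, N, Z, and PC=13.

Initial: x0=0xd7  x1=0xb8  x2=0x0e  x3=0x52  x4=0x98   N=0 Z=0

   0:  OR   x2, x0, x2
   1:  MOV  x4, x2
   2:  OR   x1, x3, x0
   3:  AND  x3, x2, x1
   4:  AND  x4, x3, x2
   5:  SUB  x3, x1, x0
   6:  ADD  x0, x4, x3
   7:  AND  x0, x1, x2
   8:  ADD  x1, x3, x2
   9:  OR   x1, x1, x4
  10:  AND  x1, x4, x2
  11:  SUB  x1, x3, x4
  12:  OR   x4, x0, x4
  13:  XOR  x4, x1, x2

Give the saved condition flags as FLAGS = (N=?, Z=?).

after  0: x0=0xd7 x1=0xb8 x2=0xdf x3=0x52 x4=0x98  N=1 Z=0
after  1: x0=0xd7 x1=0xb8 x2=0xdf x3=0x52 x4=0xdf  N=1 Z=0
after  2: x0=0xd7 x1=0xd7 x2=0xdf x3=0x52 x4=0xdf  N=1 Z=0
after  3: x0=0xd7 x1=0xd7 x2=0xdf x3=0xd7 x4=0xdf  N=1 Z=0
after  4: x0=0xd7 x1=0xd7 x2=0xdf x3=0xd7 x4=0xd7  N=1 Z=0
after  5: x0=0xd7 x1=0xd7 x2=0xdf x3=0x00 x4=0xd7  N=0 Z=1
after  6: x0=0xd7 x1=0xd7 x2=0xdf x3=0x00 x4=0xd7  N=1 Z=0
after  7: x0=0xd7 x1=0xd7 x2=0xdf x3=0x00 x4=0xd7  N=1 Z=0
after  8: x0=0xd7 x1=0xdf x2=0xdf x3=0x00 x4=0xd7  N=1 Z=0
after  9: x0=0xd7 x1=0xdf x2=0xdf x3=0x00 x4=0xd7  N=1 Z=0
after 10: x0=0xd7 x1=0xd7 x2=0xdf x3=0x00 x4=0xd7  N=1 Z=0
after 11: x0=0xd7 x1=0x29 x2=0xdf x3=0x00 x4=0xd7  N=0 Z=0
after 12: x0=0xd7 x1=0x29 x2=0xdf x3=0x00 x4=0xd7  N=1 Z=0
-- IRQ taken; context saved, return-PC = 13 --

FLAGS = (N=1, Z=0)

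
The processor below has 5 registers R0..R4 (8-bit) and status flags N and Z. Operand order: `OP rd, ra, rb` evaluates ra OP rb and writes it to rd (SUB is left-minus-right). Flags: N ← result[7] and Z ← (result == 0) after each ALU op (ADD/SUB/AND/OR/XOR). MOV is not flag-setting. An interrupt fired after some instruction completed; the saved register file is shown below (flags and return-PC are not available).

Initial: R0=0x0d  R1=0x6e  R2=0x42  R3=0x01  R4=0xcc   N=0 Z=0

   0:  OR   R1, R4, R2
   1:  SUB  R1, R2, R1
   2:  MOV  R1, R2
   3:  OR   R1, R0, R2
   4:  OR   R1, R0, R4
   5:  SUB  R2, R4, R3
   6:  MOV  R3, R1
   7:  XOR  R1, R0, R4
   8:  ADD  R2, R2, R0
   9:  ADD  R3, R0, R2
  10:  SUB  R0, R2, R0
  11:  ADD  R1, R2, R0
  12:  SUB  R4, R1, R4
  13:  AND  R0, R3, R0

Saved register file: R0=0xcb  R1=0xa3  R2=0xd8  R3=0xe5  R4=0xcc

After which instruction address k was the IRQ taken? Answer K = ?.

K = 11

after  0: R0=0x0d R1=0xce R2=0x42 R3=0x01 R4=0xcc  N=1 Z=0
after  1: R0=0x0d R1=0x74 R2=0x42 R3=0x01 R4=0xcc  N=0 Z=0
after  2: R0=0x0d R1=0x42 R2=0x42 R3=0x01 R4=0xcc  N=0 Z=0
after  3: R0=0x0d R1=0x4f R2=0x42 R3=0x01 R4=0xcc  N=0 Z=0
after  4: R0=0x0d R1=0xcd R2=0x42 R3=0x01 R4=0xcc  N=1 Z=0
after  5: R0=0x0d R1=0xcd R2=0xcb R3=0x01 R4=0xcc  N=1 Z=0
after  6: R0=0x0d R1=0xcd R2=0xcb R3=0xcd R4=0xcc  N=1 Z=0
after  7: R0=0x0d R1=0xc1 R2=0xcb R3=0xcd R4=0xcc  N=1 Z=0
after  8: R0=0x0d R1=0xc1 R2=0xd8 R3=0xcd R4=0xcc  N=1 Z=0
after  9: R0=0x0d R1=0xc1 R2=0xd8 R3=0xe5 R4=0xcc  N=1 Z=0
after 10: R0=0xcb R1=0xc1 R2=0xd8 R3=0xe5 R4=0xcc  N=1 Z=0
after 11: R0=0xcb R1=0xa3 R2=0xd8 R3=0xe5 R4=0xcc  N=1 Z=0
-- IRQ taken; context saved, return-PC = 12 --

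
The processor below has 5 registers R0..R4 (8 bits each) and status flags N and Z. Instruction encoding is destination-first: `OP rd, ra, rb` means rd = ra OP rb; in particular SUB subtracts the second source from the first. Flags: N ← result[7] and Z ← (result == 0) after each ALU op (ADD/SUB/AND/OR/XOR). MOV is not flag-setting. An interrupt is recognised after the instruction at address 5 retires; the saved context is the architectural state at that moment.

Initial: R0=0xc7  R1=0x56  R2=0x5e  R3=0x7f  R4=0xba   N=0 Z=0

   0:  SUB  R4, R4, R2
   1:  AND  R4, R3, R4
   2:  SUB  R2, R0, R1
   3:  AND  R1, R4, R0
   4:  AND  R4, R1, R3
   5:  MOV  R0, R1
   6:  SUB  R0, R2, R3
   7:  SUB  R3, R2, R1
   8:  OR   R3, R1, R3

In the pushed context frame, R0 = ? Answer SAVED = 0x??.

after  0: R0=0xc7 R1=0x56 R2=0x5e R3=0x7f R4=0x5c  N=0 Z=0
after  1: R0=0xc7 R1=0x56 R2=0x5e R3=0x7f R4=0x5c  N=0 Z=0
after  2: R0=0xc7 R1=0x56 R2=0x71 R3=0x7f R4=0x5c  N=0 Z=0
after  3: R0=0xc7 R1=0x44 R2=0x71 R3=0x7f R4=0x5c  N=0 Z=0
after  4: R0=0xc7 R1=0x44 R2=0x71 R3=0x7f R4=0x44  N=0 Z=0
after  5: R0=0x44 R1=0x44 R2=0x71 R3=0x7f R4=0x44  N=0 Z=0
-- IRQ taken; context saved, return-PC = 6 --

SAVED = 0x44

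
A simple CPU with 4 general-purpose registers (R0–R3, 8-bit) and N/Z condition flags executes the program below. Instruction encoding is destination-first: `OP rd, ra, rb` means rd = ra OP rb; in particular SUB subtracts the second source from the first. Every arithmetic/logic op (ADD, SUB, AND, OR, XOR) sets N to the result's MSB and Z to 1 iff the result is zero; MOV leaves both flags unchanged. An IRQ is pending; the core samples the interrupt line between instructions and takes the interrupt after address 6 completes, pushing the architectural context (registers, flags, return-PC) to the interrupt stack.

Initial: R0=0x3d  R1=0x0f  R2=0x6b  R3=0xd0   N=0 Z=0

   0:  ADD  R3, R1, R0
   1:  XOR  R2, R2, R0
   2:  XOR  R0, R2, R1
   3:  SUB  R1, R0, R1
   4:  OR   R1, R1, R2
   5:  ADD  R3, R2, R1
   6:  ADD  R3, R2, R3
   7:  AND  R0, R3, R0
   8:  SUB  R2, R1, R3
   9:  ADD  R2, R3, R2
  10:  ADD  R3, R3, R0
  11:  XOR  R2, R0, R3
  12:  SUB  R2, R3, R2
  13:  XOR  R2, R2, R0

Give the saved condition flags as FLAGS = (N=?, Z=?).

after  0: R0=0x3d R1=0x0f R2=0x6b R3=0x4c  N=0 Z=0
after  1: R0=0x3d R1=0x0f R2=0x56 R3=0x4c  N=0 Z=0
after  2: R0=0x59 R1=0x0f R2=0x56 R3=0x4c  N=0 Z=0
after  3: R0=0x59 R1=0x4a R2=0x56 R3=0x4c  N=0 Z=0
after  4: R0=0x59 R1=0x5e R2=0x56 R3=0x4c  N=0 Z=0
after  5: R0=0x59 R1=0x5e R2=0x56 R3=0xb4  N=1 Z=0
after  6: R0=0x59 R1=0x5e R2=0x56 R3=0x0a  N=0 Z=0
-- IRQ taken; context saved, return-PC = 7 --

FLAGS = (N=0, Z=0)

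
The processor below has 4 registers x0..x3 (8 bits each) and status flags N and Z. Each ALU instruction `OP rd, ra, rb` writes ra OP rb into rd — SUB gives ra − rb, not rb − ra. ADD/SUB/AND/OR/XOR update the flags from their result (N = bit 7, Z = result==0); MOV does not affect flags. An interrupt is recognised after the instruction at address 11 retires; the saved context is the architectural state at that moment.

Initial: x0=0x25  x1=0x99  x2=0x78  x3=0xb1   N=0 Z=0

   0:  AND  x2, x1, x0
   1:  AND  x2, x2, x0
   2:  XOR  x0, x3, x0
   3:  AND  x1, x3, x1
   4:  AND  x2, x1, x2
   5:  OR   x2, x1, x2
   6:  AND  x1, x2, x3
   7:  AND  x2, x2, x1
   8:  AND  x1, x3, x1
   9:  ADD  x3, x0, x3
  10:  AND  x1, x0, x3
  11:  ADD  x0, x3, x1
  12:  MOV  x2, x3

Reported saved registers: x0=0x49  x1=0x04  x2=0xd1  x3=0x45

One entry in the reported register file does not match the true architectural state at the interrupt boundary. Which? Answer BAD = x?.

after  0: x0=0x25 x1=0x99 x2=0x01 x3=0xb1  N=0 Z=0
after  1: x0=0x25 x1=0x99 x2=0x01 x3=0xb1  N=0 Z=0
after  2: x0=0x94 x1=0x99 x2=0x01 x3=0xb1  N=1 Z=0
after  3: x0=0x94 x1=0x91 x2=0x01 x3=0xb1  N=1 Z=0
after  4: x0=0x94 x1=0x91 x2=0x01 x3=0xb1  N=0 Z=0
after  5: x0=0x94 x1=0x91 x2=0x91 x3=0xb1  N=1 Z=0
after  6: x0=0x94 x1=0x91 x2=0x91 x3=0xb1  N=1 Z=0
after  7: x0=0x94 x1=0x91 x2=0x91 x3=0xb1  N=1 Z=0
after  8: x0=0x94 x1=0x91 x2=0x91 x3=0xb1  N=1 Z=0
after  9: x0=0x94 x1=0x91 x2=0x91 x3=0x45  N=0 Z=0
after 10: x0=0x94 x1=0x04 x2=0x91 x3=0x45  N=0 Z=0
after 11: x0=0x49 x1=0x04 x2=0x91 x3=0x45  N=0 Z=0
-- IRQ taken; context saved, return-PC = 12 --
mismatch: x2: reported 0xd1 vs actual 0x91

BAD = x2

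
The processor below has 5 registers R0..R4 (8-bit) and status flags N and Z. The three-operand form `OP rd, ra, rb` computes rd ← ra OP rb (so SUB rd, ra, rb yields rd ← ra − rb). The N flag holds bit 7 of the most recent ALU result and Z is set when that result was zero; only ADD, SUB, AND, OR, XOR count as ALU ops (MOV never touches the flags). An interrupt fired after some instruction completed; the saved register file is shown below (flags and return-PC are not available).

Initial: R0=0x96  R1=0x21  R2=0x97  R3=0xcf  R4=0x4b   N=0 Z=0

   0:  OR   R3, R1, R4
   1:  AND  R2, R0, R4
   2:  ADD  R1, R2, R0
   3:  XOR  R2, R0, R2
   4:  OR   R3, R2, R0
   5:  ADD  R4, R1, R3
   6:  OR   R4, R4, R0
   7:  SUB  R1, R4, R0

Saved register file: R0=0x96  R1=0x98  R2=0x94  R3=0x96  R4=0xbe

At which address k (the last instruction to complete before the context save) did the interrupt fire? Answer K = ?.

K = 6

after  0: R0=0x96 R1=0x21 R2=0x97 R3=0x6b R4=0x4b  N=0 Z=0
after  1: R0=0x96 R1=0x21 R2=0x02 R3=0x6b R4=0x4b  N=0 Z=0
after  2: R0=0x96 R1=0x98 R2=0x02 R3=0x6b R4=0x4b  N=1 Z=0
after  3: R0=0x96 R1=0x98 R2=0x94 R3=0x6b R4=0x4b  N=1 Z=0
after  4: R0=0x96 R1=0x98 R2=0x94 R3=0x96 R4=0x4b  N=1 Z=0
after  5: R0=0x96 R1=0x98 R2=0x94 R3=0x96 R4=0x2e  N=0 Z=0
after  6: R0=0x96 R1=0x98 R2=0x94 R3=0x96 R4=0xbe  N=1 Z=0
-- IRQ taken; context saved, return-PC = 7 --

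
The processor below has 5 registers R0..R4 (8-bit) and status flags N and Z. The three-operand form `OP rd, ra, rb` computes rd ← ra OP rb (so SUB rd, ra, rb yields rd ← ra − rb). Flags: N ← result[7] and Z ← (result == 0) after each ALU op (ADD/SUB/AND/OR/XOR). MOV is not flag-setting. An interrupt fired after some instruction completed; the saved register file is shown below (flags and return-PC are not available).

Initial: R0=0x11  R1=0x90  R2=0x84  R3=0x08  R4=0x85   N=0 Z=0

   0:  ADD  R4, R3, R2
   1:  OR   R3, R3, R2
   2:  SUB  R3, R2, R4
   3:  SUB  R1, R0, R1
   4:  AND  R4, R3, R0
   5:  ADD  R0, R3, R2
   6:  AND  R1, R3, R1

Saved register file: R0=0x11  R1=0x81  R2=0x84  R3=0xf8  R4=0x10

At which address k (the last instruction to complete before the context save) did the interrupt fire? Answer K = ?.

after  0: R0=0x11 R1=0x90 R2=0x84 R3=0x08 R4=0x8c  N=1 Z=0
after  1: R0=0x11 R1=0x90 R2=0x84 R3=0x8c R4=0x8c  N=1 Z=0
after  2: R0=0x11 R1=0x90 R2=0x84 R3=0xf8 R4=0x8c  N=1 Z=0
after  3: R0=0x11 R1=0x81 R2=0x84 R3=0xf8 R4=0x8c  N=1 Z=0
after  4: R0=0x11 R1=0x81 R2=0x84 R3=0xf8 R4=0x10  N=0 Z=0
-- IRQ taken; context saved, return-PC = 5 --

K = 4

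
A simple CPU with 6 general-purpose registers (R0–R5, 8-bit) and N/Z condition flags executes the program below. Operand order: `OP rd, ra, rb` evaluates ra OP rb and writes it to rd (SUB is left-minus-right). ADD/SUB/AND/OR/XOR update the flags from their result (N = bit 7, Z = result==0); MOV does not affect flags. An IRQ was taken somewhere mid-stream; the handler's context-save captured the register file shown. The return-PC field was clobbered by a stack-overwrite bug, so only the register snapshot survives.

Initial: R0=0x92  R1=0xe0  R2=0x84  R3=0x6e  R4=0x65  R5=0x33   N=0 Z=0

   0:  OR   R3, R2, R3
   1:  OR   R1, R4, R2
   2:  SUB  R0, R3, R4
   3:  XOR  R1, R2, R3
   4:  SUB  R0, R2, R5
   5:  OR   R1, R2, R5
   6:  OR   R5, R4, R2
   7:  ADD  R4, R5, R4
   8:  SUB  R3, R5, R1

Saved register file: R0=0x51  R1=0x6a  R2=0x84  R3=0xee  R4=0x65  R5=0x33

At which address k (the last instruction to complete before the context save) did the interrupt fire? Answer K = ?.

K = 4

after  0: R0=0x92 R1=0xe0 R2=0x84 R3=0xee R4=0x65 R5=0x33  N=1 Z=0
after  1: R0=0x92 R1=0xe5 R2=0x84 R3=0xee R4=0x65 R5=0x33  N=1 Z=0
after  2: R0=0x89 R1=0xe5 R2=0x84 R3=0xee R4=0x65 R5=0x33  N=1 Z=0
after  3: R0=0x89 R1=0x6a R2=0x84 R3=0xee R4=0x65 R5=0x33  N=0 Z=0
after  4: R0=0x51 R1=0x6a R2=0x84 R3=0xee R4=0x65 R5=0x33  N=0 Z=0
-- IRQ taken; context saved, return-PC = 5 --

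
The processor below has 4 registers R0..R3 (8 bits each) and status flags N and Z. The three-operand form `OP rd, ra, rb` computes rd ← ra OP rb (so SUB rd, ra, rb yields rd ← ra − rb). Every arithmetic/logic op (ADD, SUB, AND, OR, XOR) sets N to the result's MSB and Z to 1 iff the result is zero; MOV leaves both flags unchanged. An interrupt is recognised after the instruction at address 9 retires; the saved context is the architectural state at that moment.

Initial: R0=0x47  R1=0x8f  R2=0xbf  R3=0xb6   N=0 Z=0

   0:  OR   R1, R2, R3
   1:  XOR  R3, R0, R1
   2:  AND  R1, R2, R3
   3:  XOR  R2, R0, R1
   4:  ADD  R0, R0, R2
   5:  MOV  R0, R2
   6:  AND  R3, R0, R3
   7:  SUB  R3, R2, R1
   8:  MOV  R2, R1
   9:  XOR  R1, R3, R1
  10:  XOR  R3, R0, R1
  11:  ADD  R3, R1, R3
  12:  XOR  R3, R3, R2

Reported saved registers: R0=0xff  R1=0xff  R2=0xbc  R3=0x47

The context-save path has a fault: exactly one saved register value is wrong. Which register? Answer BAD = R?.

BAD = R2

after  0: R0=0x47 R1=0xbf R2=0xbf R3=0xb6  N=1 Z=0
after  1: R0=0x47 R1=0xbf R2=0xbf R3=0xf8  N=1 Z=0
after  2: R0=0x47 R1=0xb8 R2=0xbf R3=0xf8  N=1 Z=0
after  3: R0=0x47 R1=0xb8 R2=0xff R3=0xf8  N=1 Z=0
after  4: R0=0x46 R1=0xb8 R2=0xff R3=0xf8  N=0 Z=0
after  5: R0=0xff R1=0xb8 R2=0xff R3=0xf8  N=0 Z=0
after  6: R0=0xff R1=0xb8 R2=0xff R3=0xf8  N=1 Z=0
after  7: R0=0xff R1=0xb8 R2=0xff R3=0x47  N=0 Z=0
after  8: R0=0xff R1=0xb8 R2=0xb8 R3=0x47  N=0 Z=0
after  9: R0=0xff R1=0xff R2=0xb8 R3=0x47  N=1 Z=0
-- IRQ taken; context saved, return-PC = 10 --
mismatch: R2: reported 0xbc vs actual 0xb8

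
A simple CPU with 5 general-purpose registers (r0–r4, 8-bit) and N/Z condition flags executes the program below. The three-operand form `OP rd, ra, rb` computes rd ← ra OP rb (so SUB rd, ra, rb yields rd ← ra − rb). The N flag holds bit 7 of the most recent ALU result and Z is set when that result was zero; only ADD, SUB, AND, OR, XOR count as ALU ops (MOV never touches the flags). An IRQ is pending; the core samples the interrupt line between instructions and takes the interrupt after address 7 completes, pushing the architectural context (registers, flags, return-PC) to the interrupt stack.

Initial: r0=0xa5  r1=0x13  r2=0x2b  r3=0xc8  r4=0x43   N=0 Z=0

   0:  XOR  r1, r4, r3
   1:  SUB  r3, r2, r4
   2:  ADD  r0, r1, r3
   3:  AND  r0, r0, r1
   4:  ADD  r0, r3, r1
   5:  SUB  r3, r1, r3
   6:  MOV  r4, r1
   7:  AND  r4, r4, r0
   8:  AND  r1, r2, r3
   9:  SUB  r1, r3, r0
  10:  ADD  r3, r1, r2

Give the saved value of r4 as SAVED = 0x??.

after  0: r0=0xa5 r1=0x8b r2=0x2b r3=0xc8 r4=0x43  N=1 Z=0
after  1: r0=0xa5 r1=0x8b r2=0x2b r3=0xe8 r4=0x43  N=1 Z=0
after  2: r0=0x73 r1=0x8b r2=0x2b r3=0xe8 r4=0x43  N=0 Z=0
after  3: r0=0x03 r1=0x8b r2=0x2b r3=0xe8 r4=0x43  N=0 Z=0
after  4: r0=0x73 r1=0x8b r2=0x2b r3=0xe8 r4=0x43  N=0 Z=0
after  5: r0=0x73 r1=0x8b r2=0x2b r3=0xa3 r4=0x43  N=1 Z=0
after  6: r0=0x73 r1=0x8b r2=0x2b r3=0xa3 r4=0x8b  N=1 Z=0
after  7: r0=0x73 r1=0x8b r2=0x2b r3=0xa3 r4=0x03  N=0 Z=0
-- IRQ taken; context saved, return-PC = 8 --

SAVED = 0x03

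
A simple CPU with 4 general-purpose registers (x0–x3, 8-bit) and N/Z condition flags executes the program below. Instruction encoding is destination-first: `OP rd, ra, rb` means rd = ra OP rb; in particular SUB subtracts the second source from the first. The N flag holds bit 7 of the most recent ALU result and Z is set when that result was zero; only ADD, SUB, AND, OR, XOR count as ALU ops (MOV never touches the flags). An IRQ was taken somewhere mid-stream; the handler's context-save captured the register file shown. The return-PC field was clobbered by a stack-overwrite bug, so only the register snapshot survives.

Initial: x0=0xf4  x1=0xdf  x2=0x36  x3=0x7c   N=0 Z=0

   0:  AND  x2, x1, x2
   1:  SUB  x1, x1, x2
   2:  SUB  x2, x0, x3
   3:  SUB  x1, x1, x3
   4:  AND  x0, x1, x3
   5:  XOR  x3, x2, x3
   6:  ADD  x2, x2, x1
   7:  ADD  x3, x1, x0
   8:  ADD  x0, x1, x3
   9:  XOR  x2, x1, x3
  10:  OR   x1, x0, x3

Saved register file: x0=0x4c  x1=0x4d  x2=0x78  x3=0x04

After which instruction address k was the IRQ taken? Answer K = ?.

after  0: x0=0xf4 x1=0xdf x2=0x16 x3=0x7c  N=0 Z=0
after  1: x0=0xf4 x1=0xc9 x2=0x16 x3=0x7c  N=1 Z=0
after  2: x0=0xf4 x1=0xc9 x2=0x78 x3=0x7c  N=0 Z=0
after  3: x0=0xf4 x1=0x4d x2=0x78 x3=0x7c  N=0 Z=0
after  4: x0=0x4c x1=0x4d x2=0x78 x3=0x7c  N=0 Z=0
after  5: x0=0x4c x1=0x4d x2=0x78 x3=0x04  N=0 Z=0
-- IRQ taken; context saved, return-PC = 6 --

K = 5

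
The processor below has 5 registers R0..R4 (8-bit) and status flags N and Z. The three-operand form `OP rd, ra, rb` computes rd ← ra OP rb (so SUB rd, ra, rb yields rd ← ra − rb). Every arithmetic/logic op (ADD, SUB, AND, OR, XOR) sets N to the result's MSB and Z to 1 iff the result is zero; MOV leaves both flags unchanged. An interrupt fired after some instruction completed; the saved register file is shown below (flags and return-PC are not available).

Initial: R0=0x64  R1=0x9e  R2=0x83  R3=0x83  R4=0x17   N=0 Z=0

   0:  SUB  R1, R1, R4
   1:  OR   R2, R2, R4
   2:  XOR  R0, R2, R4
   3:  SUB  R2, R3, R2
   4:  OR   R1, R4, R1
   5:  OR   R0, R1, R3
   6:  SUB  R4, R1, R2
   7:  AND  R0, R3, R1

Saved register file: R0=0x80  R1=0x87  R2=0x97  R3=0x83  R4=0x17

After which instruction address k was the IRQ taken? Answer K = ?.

after  0: R0=0x64 R1=0x87 R2=0x83 R3=0x83 R4=0x17  N=1 Z=0
after  1: R0=0x64 R1=0x87 R2=0x97 R3=0x83 R4=0x17  N=1 Z=0
after  2: R0=0x80 R1=0x87 R2=0x97 R3=0x83 R4=0x17  N=1 Z=0
-- IRQ taken; context saved, return-PC = 3 --

K = 2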